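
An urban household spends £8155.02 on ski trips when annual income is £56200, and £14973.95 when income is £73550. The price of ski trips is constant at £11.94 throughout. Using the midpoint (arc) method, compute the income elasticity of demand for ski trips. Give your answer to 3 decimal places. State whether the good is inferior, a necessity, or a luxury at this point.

With a constant price, Q₁ = 8155.02/11.94 = 683.000 and Q₂ = 14973.95/11.94 = 1254.100 (equivalently, work directly with expenditure since P cancels).
Midpoint %ΔQ = (14973.95 − 8155.02)/11564.49 = 0.58964; midpoint %ΔI = (73550 − 56200)/64875 = 0.26744.
η = 0.58964 / 0.26744 = 2.205.
η > 1 ⇒ luxury.

2.205 (luxury)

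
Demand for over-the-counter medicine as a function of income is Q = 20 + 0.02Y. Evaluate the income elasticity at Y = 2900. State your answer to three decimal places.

0.744

At Y = 2900: Q = 78.000.
dQ/dY = 0.02.
η = (dQ/dY)·(Y/Q) = 0.02 × (2900/78.000) = 0.744.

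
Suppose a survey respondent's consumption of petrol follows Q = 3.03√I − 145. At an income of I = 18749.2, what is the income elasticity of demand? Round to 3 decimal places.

At I = 18749.2: Q = 269.891.
dQ/dI = 3.03/(2√I) = 0.0110642 at this income.
η = (dQ/dI)·(I/Q) = 0.0110642 × (18749.2/269.891) = 0.769.

0.769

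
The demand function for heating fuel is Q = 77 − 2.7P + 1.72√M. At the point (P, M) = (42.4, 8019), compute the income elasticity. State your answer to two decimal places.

At P = 42.4, M = 8019: Q = 116.544.
Holding P constant, ∂Q/∂M = 1.72/(2√M) = 0.00960369.
η_M = (∂Q/∂M)·(M/Q) = 0.00960369 × (8019/116.544) = 0.66.

0.66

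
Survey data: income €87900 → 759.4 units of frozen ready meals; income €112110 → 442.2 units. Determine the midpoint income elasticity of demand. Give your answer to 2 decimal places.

ΔQ = 442.2 − 759.4 = -317.2; midpoint Q̄ = (759.4 + 442.2)/2 = 600.8.
ΔI = 112110 − 87900 = 24210; midpoint Ī = (87900 + 112110)/2 = 100005.
η = (ΔQ/Q̄) ÷ (ΔI/Ī) = (-317.2/600.8) ÷ (24210/100005) = -2.18.

-2.18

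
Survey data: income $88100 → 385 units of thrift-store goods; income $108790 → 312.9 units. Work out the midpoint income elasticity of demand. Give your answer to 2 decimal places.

ΔQ = 312.9 − 385 = -72.1; midpoint Q̄ = (385 + 312.9)/2 = 348.95.
ΔI = 108790 − 88100 = 20690; midpoint Ī = (88100 + 108790)/2 = 98445.
η = (ΔQ/Q̄) ÷ (ΔI/Ī) = (-72.1/348.95) ÷ (20690/98445) = -0.98.

-0.98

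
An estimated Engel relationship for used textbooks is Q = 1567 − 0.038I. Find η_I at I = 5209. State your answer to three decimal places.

-0.145

At I = 5209: Q = 1369.058.
dQ/dI = −0.038.
η = (dQ/dI)·(I/Q) = -0.038 × (5209/1369.058) = -0.145.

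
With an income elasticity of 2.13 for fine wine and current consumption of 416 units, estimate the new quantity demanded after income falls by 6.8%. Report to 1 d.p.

%ΔQ ≈ η × %ΔI = 2.13 × (-6.8%) = -14.484%.
New Q ≈ 416 × (1 − 0.14484) = 355.7.

355.7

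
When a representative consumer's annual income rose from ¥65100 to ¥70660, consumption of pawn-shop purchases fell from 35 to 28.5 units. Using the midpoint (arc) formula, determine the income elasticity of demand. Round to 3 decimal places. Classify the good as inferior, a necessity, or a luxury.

-2.499 (inferior good)

ΔQ = 28.5 − 35 = -6.5; midpoint Q̄ = (35 + 28.5)/2 = 31.75.
ΔI = 70660 − 65100 = 5560; midpoint Ī = (65100 + 70660)/2 = 67880.
η = (ΔQ/Q̄) ÷ (ΔI/Ī) = (-6.5/31.75) ÷ (5560/67880) = -2.499.
η < 0 ⇒ inferior good.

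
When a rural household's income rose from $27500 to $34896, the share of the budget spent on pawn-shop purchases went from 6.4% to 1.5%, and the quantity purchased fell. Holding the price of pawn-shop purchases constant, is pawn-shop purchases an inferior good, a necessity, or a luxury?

Quantity demanded falls as income rises, so η < 0.

inferior good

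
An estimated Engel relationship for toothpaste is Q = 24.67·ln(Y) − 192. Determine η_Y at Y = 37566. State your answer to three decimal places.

At Y = 37566: Q = 67.870.
dQ/dY = 24.67/Y = 0.000656711 at this income.
η = (dQ/dY)·(Y/Q) = 0.000656711 × (37566/67.870) = 0.363.

0.363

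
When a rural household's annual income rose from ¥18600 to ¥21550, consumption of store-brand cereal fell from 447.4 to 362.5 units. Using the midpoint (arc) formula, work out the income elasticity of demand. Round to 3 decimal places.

-1.427

ΔQ = 362.5 − 447.4 = -84.9; midpoint Q̄ = (447.4 + 362.5)/2 = 404.95.
ΔI = 21550 − 18600 = 2950; midpoint Ī = (18600 + 21550)/2 = 20075.
η = (ΔQ/Q̄) ÷ (ΔI/Ī) = (-84.9/404.95) ÷ (2950/20075) = -1.427.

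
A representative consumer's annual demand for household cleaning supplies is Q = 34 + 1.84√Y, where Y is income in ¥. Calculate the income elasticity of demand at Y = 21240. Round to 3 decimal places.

0.444

At Y = 21240: Q = 302.161.
dQ/dY = 1.84/(2√Y) = 0.00631263 at this income.
η = (dQ/dY)·(Y/Q) = 0.00631263 × (21240/302.161) = 0.444.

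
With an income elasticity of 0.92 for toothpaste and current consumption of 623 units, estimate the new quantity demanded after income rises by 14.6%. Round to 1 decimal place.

%ΔQ ≈ η × %ΔI = 0.92 × 14.6% = 13.432%.
New Q ≈ 623 × (1 + 0.13432) = 706.7.

706.7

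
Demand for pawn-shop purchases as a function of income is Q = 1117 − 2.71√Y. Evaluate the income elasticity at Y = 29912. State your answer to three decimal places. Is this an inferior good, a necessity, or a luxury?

-0.361 (inferior good)

At Y = 29912: Q = 648.303.
dQ/dY = -2.71/(2√Y) = -0.0078346 at this income.
η = (dQ/dY)·(Y/Q) = -0.0078346 × (29912/648.303) = -0.361.
Since η < 0, the good is an inferior good.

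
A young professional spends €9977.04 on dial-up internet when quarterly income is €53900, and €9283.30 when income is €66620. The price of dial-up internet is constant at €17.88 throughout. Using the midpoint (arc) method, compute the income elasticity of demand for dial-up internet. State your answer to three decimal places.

-0.341

With a constant price, Q₁ = 9977.04/17.88 = 558.000 and Q₂ = 9283.30/17.88 = 519.200 (equivalently, work directly with expenditure since P cancels).
Midpoint %ΔQ = (9283.30 − 9977.04)/9630.17 = -0.07204; midpoint %ΔI = (66620 − 53900)/60260 = 0.21109.
η = -0.07204 / 0.21109 = -0.341.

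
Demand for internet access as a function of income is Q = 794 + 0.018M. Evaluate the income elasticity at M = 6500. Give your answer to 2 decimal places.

At M = 6500: Q = 911.000.
dQ/dM = 0.018.
η = (dQ/dM)·(M/Q) = 0.018 × (6500/911.000) = 0.13.

0.13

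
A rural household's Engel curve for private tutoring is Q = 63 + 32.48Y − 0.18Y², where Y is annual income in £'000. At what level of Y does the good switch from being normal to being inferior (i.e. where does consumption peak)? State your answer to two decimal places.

dQ/dY = 32.48 − 0.36Y.
The good is inferior where dQ/dY < 0. Setting dQ/dY = 0 gives Y = 32.48 / 0.36 = 90.22.

90.22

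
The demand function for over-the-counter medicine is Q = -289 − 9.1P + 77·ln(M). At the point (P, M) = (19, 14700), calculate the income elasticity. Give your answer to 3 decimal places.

At P = 19, M = 14700: Q = 276.961.
Holding P constant, ∂Q/∂M = 77/M = 0.0052381.
η_M = (∂Q/∂M)·(M/Q) = 0.0052381 × (14700/276.961) = 0.278.

0.278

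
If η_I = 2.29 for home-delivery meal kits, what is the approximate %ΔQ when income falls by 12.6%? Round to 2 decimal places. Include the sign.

%ΔQ ≈ η × %ΔI = 2.29 × (-12.6%) = -28.85%.

-28.85%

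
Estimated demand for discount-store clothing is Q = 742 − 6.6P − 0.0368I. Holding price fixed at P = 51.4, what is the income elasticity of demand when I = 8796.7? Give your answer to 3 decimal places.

At P = 51.4, I = 8796.7: Q = 79.041.
Holding P constant, ∂Q/∂I = −0.0368.
η_I = (∂Q/∂I)·(I/Q) = -0.0368 × (8796.7/79.041) = -4.096.

-4.096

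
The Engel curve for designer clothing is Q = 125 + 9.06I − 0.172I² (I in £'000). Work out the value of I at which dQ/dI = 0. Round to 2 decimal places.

26.34

dQ/dI = 9.06 − 0.344I.
The good is inferior where dQ/dI < 0. Setting dQ/dI = 0 gives I = 9.06 / 0.344 = 26.34.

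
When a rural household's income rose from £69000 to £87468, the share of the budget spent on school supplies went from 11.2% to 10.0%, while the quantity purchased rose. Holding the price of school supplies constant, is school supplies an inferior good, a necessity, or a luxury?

Quantity rises but the budget share falls as income rises, so 0 < η < 1.

necessity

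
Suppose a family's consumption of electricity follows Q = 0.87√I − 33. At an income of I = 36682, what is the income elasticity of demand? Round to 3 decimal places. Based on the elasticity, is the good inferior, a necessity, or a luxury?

At I = 36682: Q = 133.627.
dQ/dI = 0.87/(2√I) = 0.00227124 at this income.
η = (dQ/dI)·(I/Q) = 0.00227124 × (36682/133.627) = 0.623.
Since 0 < η < 1, the good is a necessity.

0.623 (necessity)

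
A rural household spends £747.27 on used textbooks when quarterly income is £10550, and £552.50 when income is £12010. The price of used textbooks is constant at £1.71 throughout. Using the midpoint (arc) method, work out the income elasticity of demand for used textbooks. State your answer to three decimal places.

-2.315

With a constant price, Q₁ = 747.27/1.71 = 437.000 and Q₂ = 552.50/1.71 = 323.099 (equivalently, work directly with expenditure since P cancels).
Midpoint %ΔQ = (552.50 − 747.27)/649.89 = -0.29970; midpoint %ΔI = (12010 − 10550)/11280 = 0.12943.
η = -0.29970 / 0.12943 = -2.315.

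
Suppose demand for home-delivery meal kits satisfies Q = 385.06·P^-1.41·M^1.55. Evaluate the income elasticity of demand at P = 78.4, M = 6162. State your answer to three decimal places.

For a multiplicative demand Q = A·P^α·M^β, the income elasticity is β everywhere.
Here β = 1.55, so η = 1.550.

1.550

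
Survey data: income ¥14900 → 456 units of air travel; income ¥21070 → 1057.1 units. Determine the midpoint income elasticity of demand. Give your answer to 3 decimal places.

ΔQ = 1057.1 − 456 = 601.1; midpoint Q̄ = (456 + 1057.1)/2 = 756.55.
ΔI = 21070 − 14900 = 6170; midpoint Ī = (14900 + 21070)/2 = 17985.
η = (ΔQ/Q̄) ÷ (ΔI/Ī) = (601.1/756.55) ÷ (6170/17985) = 2.316.

2.316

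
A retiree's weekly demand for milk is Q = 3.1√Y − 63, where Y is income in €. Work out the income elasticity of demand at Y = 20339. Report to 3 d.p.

At Y = 20339: Q = 379.106.
dQ/dY = 3.1/(2√Y) = 0.0108684 at this income.
η = (dQ/dY)·(Y/Q) = 0.0108684 × (20339/379.106) = 0.583.

0.583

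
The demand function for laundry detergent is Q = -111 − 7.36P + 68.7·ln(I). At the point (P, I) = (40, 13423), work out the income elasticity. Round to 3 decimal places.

At P = 40, I = 13423: Q = 247.575.
Holding P constant, ∂Q/∂I = 68.7/I = 0.00511808.
η_I = (∂Q/∂I)·(I/Q) = 0.00511808 × (13423/247.575) = 0.277.

0.277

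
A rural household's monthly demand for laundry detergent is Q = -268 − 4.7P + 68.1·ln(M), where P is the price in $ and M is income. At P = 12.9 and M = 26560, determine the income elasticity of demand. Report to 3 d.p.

At P = 12.9, M = 26560: Q = 365.116.
Holding P constant, ∂Q/∂M = 68.1/M = 0.00256401.
η_M = (∂Q/∂M)·(M/Q) = 0.00256401 × (26560/365.116) = 0.187.

0.187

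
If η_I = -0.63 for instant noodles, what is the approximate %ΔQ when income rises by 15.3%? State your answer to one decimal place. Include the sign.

%ΔQ ≈ η × %ΔI = -0.63 × 15.3% = -9.6%.

-9.6%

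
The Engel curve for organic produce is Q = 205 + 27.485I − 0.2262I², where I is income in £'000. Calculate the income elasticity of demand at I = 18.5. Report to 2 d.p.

0.56

At I = 18.5: Q = 636.0555.
dQ/dI = 27.485 − 0.4524I = 19.11560.
η = (dQ/dI)·(I/Q) = 19.11560 × (18.5/636.0555) = 0.56.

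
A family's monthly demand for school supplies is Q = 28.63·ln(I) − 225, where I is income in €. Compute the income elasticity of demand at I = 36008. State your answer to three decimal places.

At I = 36008: Q = 75.372.
dQ/dI = 28.63/I = 0.000795101 at this income.
η = (dQ/dI)·(I/Q) = 0.000795101 × (36008/75.372) = 0.380.

0.380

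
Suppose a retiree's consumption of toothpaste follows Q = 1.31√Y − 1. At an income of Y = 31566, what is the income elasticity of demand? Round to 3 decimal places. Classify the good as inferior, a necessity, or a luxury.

0.502 (necessity)

At Y = 31566: Q = 231.745.
dQ/dY = 1.31/(2√Y) = 0.00368665 at this income.
η = (dQ/dY)·(Y/Q) = 0.00368665 × (31566/231.745) = 0.502.
Since 0 < η < 1, the good is a necessity.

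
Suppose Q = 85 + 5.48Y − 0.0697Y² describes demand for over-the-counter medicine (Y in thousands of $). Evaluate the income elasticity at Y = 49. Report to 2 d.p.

At Y = 49: Q = 186.1703.
dQ/dY = 5.48 − 0.1394Y = -1.35060.
η = (dQ/dY)·(Y/Q) = -1.35060 × (49/186.1703) = -0.36.

-0.36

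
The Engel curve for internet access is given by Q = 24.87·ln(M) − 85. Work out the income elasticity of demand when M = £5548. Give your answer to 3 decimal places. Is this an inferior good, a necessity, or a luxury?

0.192 (necessity)

At M = 5548: Q = 129.409.
dQ/dM = 24.87/M = 0.0044827 at this income.
η = (dQ/dM)·(M/Q) = 0.0044827 × (5548/129.409) = 0.192.
Since 0 < η < 1, the good is a necessity.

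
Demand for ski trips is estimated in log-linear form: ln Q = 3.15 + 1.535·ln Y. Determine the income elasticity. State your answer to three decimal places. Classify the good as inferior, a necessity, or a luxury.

1.535 (luxury)

In a log-linear demand, the coefficient on ln Y is the income elasticity.
So η = 1.535.
η > 1 ⇒ luxury.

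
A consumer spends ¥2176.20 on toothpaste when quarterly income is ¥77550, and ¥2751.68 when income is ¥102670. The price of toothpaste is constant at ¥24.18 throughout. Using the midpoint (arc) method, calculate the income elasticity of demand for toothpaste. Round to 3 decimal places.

0.838

With a constant price, Q₁ = 2176.20/24.18 = 90.000 and Q₂ = 2751.68/24.18 = 113.800 (equivalently, work directly with expenditure since P cancels).
Midpoint %ΔQ = (2751.68 − 2176.20)/2463.94 = 0.23356; midpoint %ΔI = (102670 − 77550)/90110 = 0.27877.
η = 0.23356 / 0.27877 = 0.838.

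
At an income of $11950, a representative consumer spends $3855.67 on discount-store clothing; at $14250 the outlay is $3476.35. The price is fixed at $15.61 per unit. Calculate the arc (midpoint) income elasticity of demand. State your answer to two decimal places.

With a constant price, Q₁ = 3855.67/15.61 = 247.000 and Q₂ = 3476.35/15.61 = 222.700 (equivalently, work directly with expenditure since P cancels).
Midpoint %ΔQ = (3476.35 − 3855.67)/3666.01 = -0.10347; midpoint %ΔI = (14250 − 11950)/13100 = 0.17557.
η = -0.10347 / 0.17557 = -0.59.

-0.59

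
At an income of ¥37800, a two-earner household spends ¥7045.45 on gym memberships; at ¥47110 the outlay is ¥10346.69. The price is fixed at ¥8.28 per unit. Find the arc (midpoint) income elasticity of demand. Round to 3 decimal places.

1.731

With a constant price, Q₁ = 7045.45/8.28 = 850.900 and Q₂ = 10346.69/8.28 = 1249.600 (equivalently, work directly with expenditure since P cancels).
Midpoint %ΔQ = (10346.69 − 7045.45)/8696.07 = 0.37962; midpoint %ΔI = (47110 − 37800)/42455 = 0.21929.
η = 0.37962 / 0.21929 = 1.731.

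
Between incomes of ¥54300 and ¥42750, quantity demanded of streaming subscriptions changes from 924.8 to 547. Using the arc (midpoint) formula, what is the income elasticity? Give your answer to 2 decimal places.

2.16

ΔQ = 547 − 924.8 = -377.8; midpoint Q̄ = (924.8 + 547)/2 = 735.9.
ΔI = 42750 − 54300 = -11550; midpoint Ī = (54300 + 42750)/2 = 48525.
η = (ΔQ/Q̄) ÷ (ΔI/Ī) = (-377.8/735.9) ÷ (-11550/48525) = 2.16.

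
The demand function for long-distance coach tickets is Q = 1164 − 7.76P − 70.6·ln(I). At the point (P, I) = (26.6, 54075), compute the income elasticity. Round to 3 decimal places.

-0.375

At P = 26.6, I = 54075: Q = 188.176.
Holding P constant, ∂Q/∂I = -70.6/I = -0.00130559.
η_I = (∂Q/∂I)·(I/Q) = -0.00130559 × (54075/188.176) = -0.375.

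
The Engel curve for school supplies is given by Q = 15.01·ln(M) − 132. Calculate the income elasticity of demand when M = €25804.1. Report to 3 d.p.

0.733

At M = 25804.1: Q = 20.476.
dQ/dM = 15.01/M = 0.000581691 at this income.
η = (dQ/dM)·(M/Q) = 0.000581691 × (25804.1/20.476) = 0.733.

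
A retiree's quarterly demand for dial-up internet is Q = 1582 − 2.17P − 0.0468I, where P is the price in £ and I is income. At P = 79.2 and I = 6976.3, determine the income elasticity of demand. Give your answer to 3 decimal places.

-0.301

At P = 79.2, I = 6976.3: Q = 1083.645.
Holding P constant, ∂Q/∂I = −0.0468.
η_I = (∂Q/∂I)·(I/Q) = -0.0468 × (6976.3/1083.645) = -0.301.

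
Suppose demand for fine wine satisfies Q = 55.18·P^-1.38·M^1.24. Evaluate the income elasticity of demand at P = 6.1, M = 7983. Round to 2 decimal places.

For a multiplicative demand Q = A·P^α·M^β, the income elasticity is β everywhere.
Here β = 1.24, so η = 1.24.

1.24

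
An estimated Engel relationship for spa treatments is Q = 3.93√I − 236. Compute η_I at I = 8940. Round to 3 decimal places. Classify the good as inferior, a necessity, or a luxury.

1.370 (luxury)

At I = 8940: Q = 135.588.
dQ/dI = 3.93/(2√I) = 0.0207823 at this income.
η = (dQ/dI)·(I/Q) = 0.0207823 × (8940/135.588) = 1.370.
Since η > 1, the good is a luxury.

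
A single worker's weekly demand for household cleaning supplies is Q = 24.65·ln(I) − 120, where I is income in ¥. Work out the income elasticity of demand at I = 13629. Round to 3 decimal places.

At I = 13629: Q = 114.667.
dQ/dI = 24.65/I = 0.00180864 at this income.
η = (dQ/dI)·(I/Q) = 0.00180864 × (13629/114.667) = 0.215.

0.215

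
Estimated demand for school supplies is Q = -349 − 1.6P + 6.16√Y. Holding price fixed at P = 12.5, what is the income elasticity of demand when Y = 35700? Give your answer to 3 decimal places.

0.732

At P = 12.5, Y = 35700: Q = 794.898.
Holding P constant, ∂Q/∂Y = 6.16/(2√Y) = 0.0163011.
η_Y = (∂Q/∂Y)·(Y/Q) = 0.0163011 × (35700/794.898) = 0.732.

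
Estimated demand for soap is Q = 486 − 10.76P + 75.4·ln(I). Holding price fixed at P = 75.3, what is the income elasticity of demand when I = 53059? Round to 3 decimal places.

At P = 75.3, I = 53059: Q = 496.061.
Holding P constant, ∂Q/∂I = 75.4/I = 0.00142106.
η_I = (∂Q/∂I)·(I/Q) = 0.00142106 × (53059/496.061) = 0.152.

0.152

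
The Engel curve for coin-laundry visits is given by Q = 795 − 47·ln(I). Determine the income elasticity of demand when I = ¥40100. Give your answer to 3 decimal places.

At I = 40100: Q = 296.841.
dQ/dI = -47/I = -0.00117207 at this income.
η = (dQ/dI)·(I/Q) = -0.00117207 × (40100/296.841) = -0.158.

-0.158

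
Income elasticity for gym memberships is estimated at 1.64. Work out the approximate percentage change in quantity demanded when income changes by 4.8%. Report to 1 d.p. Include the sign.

%ΔQ ≈ η × %ΔI = 1.64 × 4.8% = 7.9%.

7.9%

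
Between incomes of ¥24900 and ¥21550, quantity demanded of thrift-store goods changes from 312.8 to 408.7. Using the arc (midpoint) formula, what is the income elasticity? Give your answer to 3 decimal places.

-1.843

ΔQ = 408.7 − 312.8 = 95.9; midpoint Q̄ = (312.8 + 408.7)/2 = 360.75.
ΔI = 21550 − 24900 = -3350; midpoint Ī = (24900 + 21550)/2 = 23225.
η = (ΔQ/Q̄) ÷ (ΔI/Ī) = (95.9/360.75) ÷ (-3350/23225) = -1.843.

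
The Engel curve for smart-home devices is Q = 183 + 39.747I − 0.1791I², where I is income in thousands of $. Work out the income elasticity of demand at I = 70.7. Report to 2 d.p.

0.49

At I = 70.7: Q = 2097.8833.
dQ/dI = 39.747 − 0.3582I = 14.42226.
η = (dQ/dI)·(I/Q) = 14.42226 × (70.7/2097.8833) = 0.49.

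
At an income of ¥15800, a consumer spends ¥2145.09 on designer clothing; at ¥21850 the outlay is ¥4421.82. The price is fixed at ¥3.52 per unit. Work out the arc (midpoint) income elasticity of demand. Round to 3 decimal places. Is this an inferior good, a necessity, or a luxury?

2.158 (luxury)

With a constant price, Q₁ = 2145.09/3.52 = 609.401 and Q₂ = 4421.82/3.52 = 1256.199 (equivalently, work directly with expenditure since P cancels).
Midpoint %ΔQ = (4421.82 − 2145.09)/3283.46 = 0.69339; midpoint %ΔI = (21850 − 15800)/18825 = 0.32138.
η = 0.69339 / 0.32138 = 2.158.
η > 1 ⇒ luxury.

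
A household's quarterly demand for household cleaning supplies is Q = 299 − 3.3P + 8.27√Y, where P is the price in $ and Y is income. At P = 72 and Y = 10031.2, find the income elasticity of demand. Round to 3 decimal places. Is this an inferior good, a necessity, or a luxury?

At P = 72, Y = 10031.2: Q = 889.689.
Holding P constant, ∂Q/∂Y = 8.27/(2√Y) = 0.0412856.
η_Y = (∂Q/∂Y)·(Y/Q) = 0.0412856 × (10031.2/889.689) = 0.465.
Since 0 < η < 1, this is a necessity.

0.465 (necessity)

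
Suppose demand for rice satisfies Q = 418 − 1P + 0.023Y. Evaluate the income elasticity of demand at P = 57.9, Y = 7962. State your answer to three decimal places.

0.337

At P = 57.9, Y = 7962: Q = 543.226.
Holding P constant, ∂Q/∂Y = 0.023.
η_Y = (∂Q/∂Y)·(Y/Q) = 0.023 × (7962/543.226) = 0.337.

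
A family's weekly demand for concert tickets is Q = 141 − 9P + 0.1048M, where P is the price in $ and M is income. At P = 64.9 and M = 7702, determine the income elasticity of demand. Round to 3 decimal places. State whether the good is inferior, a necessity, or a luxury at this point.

2.217 (luxury)

At P = 64.9, M = 7702: Q = 364.070.
Holding P constant, ∂Q/∂M = 0.1048.
η_M = (∂Q/∂M)·(M/Q) = 0.1048 × (7702/364.070) = 2.217.
Since η > 1, this is a luxury.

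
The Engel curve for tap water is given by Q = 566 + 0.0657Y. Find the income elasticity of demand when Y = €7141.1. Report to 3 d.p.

0.453

At Y = 7141.1: Q = 1035.170.
dQ/dY = 0.0657.
η = (dQ/dY)·(Y/Q) = 0.0657 × (7141.1/1035.170) = 0.453.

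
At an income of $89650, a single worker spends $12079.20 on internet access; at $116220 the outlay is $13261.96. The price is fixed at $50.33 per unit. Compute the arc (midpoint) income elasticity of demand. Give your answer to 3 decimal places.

0.362

With a constant price, Q₁ = 12079.20/50.33 = 240.000 and Q₂ = 13261.96/50.33 = 263.500 (equivalently, work directly with expenditure since P cancels).
Midpoint %ΔQ = (13261.96 − 12079.20)/12670.58 = 0.09335; midpoint %ΔI = (116220 − 89650)/102935 = 0.25812.
η = 0.09335 / 0.25812 = 0.362.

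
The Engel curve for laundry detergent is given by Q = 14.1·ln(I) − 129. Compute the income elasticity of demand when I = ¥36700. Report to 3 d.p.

At I = 36700: Q = 19.199.
dQ/dI = 14.1/I = 0.000384196 at this income.
η = (dQ/dI)·(I/Q) = 0.000384196 × (36700/19.199) = 0.734.

0.734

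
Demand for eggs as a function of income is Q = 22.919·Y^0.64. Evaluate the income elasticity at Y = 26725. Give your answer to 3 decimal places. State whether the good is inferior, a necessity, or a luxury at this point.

0.640 (necessity)

For Q = A·Y^β the income elasticity is constant and equal to β.
Here β = 0.64, so η = 0.640.
Since 0 < η < 1, the good is a necessity.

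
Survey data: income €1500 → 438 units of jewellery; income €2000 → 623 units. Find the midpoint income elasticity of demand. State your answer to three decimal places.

ΔQ = 623 − 438 = 185; midpoint Q̄ = (438 + 623)/2 = 530.5.
ΔI = 2000 − 1500 = 500; midpoint Ī = (1500 + 2000)/2 = 1750.
η = (ΔQ/Q̄) ÷ (ΔI/Ī) = (185/530.5) ÷ (500/1750) = 1.221.

1.221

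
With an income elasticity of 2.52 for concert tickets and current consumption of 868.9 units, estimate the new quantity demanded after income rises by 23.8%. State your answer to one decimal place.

1390.0

%ΔQ ≈ η × %ΔI = 2.52 × 23.8% = 59.976%.
New Q ≈ 868.9 × (1 + 0.59976) = 1390.0.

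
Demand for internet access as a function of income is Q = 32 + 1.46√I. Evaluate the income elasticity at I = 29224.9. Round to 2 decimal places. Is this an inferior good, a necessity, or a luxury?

0.44 (necessity)

At I = 29224.9: Q = 281.591.
dQ/dI = 1.46/(2√I) = 0.00427018 at this income.
η = (dQ/dI)·(I/Q) = 0.00427018 × (29224.9/281.591) = 0.44.
Since 0 < η < 1, the good is a necessity.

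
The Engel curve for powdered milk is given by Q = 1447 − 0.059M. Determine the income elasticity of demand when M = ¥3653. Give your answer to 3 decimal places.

-0.175

At M = 3653: Q = 1231.473.
dQ/dM = −0.059.
η = (dQ/dM)·(M/Q) = -0.059 × (3653/1231.473) = -0.175.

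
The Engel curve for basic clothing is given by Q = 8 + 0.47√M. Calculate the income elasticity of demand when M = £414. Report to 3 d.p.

At M = 414: Q = 17.563.
dQ/dM = 0.47/(2√M) = 0.0115496 at this income.
η = (dQ/dM)·(M/Q) = 0.0115496 × (414/17.563) = 0.272.

0.272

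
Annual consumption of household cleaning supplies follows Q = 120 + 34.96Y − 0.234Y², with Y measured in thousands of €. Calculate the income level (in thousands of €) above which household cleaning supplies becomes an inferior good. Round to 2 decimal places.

74.70

dQ/dY = 34.96 − 0.468Y.
The good is inferior where dQ/dY < 0. Setting dQ/dY = 0 gives Y = 34.96 / 0.468 = 74.70.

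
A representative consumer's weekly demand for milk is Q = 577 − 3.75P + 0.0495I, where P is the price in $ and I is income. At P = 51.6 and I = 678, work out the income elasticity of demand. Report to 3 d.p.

At P = 51.6, I = 678: Q = 417.061.
Holding P constant, ∂Q/∂I = 0.0495.
η_I = (∂Q/∂I)·(I/Q) = 0.0495 × (678/417.061) = 0.080.

0.080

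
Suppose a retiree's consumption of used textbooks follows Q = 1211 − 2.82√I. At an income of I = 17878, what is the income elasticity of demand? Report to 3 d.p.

At I = 17878: Q = 833.942.
dQ/dI = -2.82/(2√I) = -0.0105453 at this income.
η = (dQ/dI)·(I/Q) = -0.0105453 × (17878/833.942) = -0.226.

-0.226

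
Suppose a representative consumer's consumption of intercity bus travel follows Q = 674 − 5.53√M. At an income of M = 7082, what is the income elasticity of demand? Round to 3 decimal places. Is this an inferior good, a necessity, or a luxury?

At M = 7082: Q = 208.625.
dQ/dM = -5.53/(2√M) = -0.0328562 at this income.
η = (dQ/dM)·(M/Q) = -0.0328562 × (7082/208.625) = -1.115.
Since η < 0, the good is an inferior good.

-1.115 (inferior good)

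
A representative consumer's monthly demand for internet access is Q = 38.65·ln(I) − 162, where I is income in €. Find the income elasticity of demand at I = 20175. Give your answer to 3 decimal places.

At I = 20175: Q = 221.107.
dQ/dI = 38.65/I = 0.00191574 at this income.
η = (dQ/dI)·(I/Q) = 0.00191574 × (20175/221.107) = 0.175.

0.175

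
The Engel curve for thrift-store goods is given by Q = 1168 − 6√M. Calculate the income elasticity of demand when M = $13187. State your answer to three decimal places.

At M = 13187: Q = 478.992.
dQ/dM = -6/(2√M) = -0.0261245 at this income.
η = (dQ/dM)·(M/Q) = -0.0261245 × (13187/478.992) = -0.719.

-0.719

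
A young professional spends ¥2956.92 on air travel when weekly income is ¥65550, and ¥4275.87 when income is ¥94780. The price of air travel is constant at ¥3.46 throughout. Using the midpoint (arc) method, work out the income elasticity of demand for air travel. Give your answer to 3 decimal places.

With a constant price, Q₁ = 2956.92/3.46 = 854.601 and Q₂ = 4275.87/3.46 = 1235.801 (equivalently, work directly with expenditure since P cancels).
Midpoint %ΔQ = (4275.87 − 2956.92)/3616.40 = 0.36471; midpoint %ΔI = (94780 − 65550)/80165 = 0.36462.
η = 0.36471 / 0.36462 = 1.000.

1.000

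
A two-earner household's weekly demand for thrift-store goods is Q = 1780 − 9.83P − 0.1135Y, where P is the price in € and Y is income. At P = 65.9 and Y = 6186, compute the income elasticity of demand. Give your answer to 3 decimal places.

At P = 65.9, Y = 6186: Q = 430.092.
Holding P constant, ∂Q/∂Y = −0.1135.
η_Y = (∂Q/∂Y)·(Y/Q) = -0.1135 × (6186/430.092) = -1.632.

-1.632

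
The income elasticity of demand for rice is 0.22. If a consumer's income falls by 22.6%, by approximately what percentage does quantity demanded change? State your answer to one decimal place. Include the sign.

%ΔQ ≈ η × %ΔI = 0.22 × (-22.6%) = -5.0%.

-5.0%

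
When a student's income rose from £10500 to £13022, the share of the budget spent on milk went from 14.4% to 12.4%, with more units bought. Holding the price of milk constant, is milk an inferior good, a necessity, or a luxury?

necessity

Quantity rises but the budget share falls as income rises, so 0 < η < 1.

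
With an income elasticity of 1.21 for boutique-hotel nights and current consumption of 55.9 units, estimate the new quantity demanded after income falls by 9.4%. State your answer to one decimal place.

49.5

%ΔQ ≈ η × %ΔI = 1.21 × (-9.4%) = -11.374%.
New Q ≈ 55.9 × (1 − 0.11374) = 49.5.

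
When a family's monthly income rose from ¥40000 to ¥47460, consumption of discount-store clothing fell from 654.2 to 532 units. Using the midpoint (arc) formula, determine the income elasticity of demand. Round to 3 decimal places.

-1.208

ΔQ = 532 − 654.2 = -122.2; midpoint Q̄ = (654.2 + 532)/2 = 593.1.
ΔI = 47460 − 40000 = 7460; midpoint Ī = (40000 + 47460)/2 = 43730.
η = (ΔQ/Q̄) ÷ (ΔI/Ī) = (-122.2/593.1) ÷ (7460/43730) = -1.208.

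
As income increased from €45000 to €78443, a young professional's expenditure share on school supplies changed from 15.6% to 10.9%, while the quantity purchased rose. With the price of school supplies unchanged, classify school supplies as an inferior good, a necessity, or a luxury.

necessity

Quantity rises but the budget share falls as income rises, so 0 < η < 1.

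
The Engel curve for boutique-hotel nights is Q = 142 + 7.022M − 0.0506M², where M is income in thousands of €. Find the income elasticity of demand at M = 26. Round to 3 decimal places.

0.393

At M = 26: Q = 290.3664.
dQ/dM = 7.022 − 0.1012M = 4.39080.
η = (dQ/dM)·(M/Q) = 4.39080 × (26/290.3664) = 0.393.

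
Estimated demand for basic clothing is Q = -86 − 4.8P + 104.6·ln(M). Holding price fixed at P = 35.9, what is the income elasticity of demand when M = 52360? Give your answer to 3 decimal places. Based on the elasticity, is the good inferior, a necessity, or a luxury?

0.119 (necessity)

At P = 35.9, M = 52360: Q = 878.253.
Holding P constant, ∂Q/∂M = 104.6/M = 0.00199771.
η_M = (∂Q/∂M)·(M/Q) = 0.00199771 × (52360/878.253) = 0.119.
Since 0 < η < 1, this is a necessity.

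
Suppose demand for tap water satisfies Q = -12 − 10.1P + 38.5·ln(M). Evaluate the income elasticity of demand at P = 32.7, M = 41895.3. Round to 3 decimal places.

At P = 32.7, M = 41895.3: Q = 67.483.
Holding P constant, ∂Q/∂M = 38.5/M = 0.000918957.
η_M = (∂Q/∂M)·(M/Q) = 0.000918957 × (41895.3/67.483) = 0.571.

0.571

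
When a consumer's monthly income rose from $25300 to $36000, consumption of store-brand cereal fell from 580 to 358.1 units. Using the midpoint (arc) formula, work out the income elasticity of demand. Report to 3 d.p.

ΔQ = 358.1 − 580 = -221.9; midpoint Q̄ = (580 + 358.1)/2 = 469.05.
ΔI = 36000 − 25300 = 10700; midpoint Ī = (25300 + 36000)/2 = 30650.
η = (ΔQ/Q̄) ÷ (ΔI/Ī) = (-221.9/469.05) ÷ (10700/30650) = -1.355.

-1.355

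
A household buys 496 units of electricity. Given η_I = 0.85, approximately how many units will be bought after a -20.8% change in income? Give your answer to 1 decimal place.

408.3

%ΔQ ≈ η × %ΔI = 0.85 × (-20.8%) = -17.68%.
New Q ≈ 496 × (1 − 0.1768) = 408.3.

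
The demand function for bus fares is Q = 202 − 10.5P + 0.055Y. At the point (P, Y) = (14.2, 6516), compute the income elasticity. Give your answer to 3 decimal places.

0.871

At P = 14.2, Y = 6516: Q = 411.280.
Holding P constant, ∂Q/∂Y = 0.055.
η_Y = (∂Q/∂Y)·(Y/Q) = 0.055 × (6516/411.280) = 0.871.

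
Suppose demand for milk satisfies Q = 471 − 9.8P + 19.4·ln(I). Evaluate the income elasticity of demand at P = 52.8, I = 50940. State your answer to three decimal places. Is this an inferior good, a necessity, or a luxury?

0.118 (necessity)

At P = 52.8, I = 50940: Q = 163.825.
Holding P constant, ∂Q/∂I = 19.4/I = 0.00038084.
η_I = (∂Q/∂I)·(I/Q) = 0.00038084 × (50940/163.825) = 0.118.
Since 0 < η < 1, this is a necessity.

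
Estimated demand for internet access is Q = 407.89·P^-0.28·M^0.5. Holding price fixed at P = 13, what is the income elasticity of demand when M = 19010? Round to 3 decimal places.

For a multiplicative demand Q = A·P^α·M^β, the income elasticity is β everywhere.
Here β = 0.5, so η = 0.500.

0.500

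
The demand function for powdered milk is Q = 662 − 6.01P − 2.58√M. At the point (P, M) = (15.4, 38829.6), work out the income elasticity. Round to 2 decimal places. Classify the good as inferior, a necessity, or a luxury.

At P = 15.4, M = 38829.6: Q = 61.051.
Holding P constant, ∂Q/∂M = -2.58/(2√M) = -0.00654649.
η_M = (∂Q/∂M)·(M/Q) = -0.00654649 × (38829.6/61.051) = -4.16.
Since η < 0, this is an inferior good.

-4.16 (inferior good)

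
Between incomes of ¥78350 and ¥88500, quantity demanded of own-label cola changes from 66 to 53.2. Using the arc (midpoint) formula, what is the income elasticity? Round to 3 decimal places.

-1.765

ΔQ = 53.2 − 66 = -12.8; midpoint Q̄ = (66 + 53.2)/2 = 59.6.
ΔI = 88500 − 78350 = 10150; midpoint Ī = (78350 + 88500)/2 = 83425.
η = (ΔQ/Q̄) ÷ (ΔI/Ī) = (-12.8/59.6) ÷ (10150/83425) = -1.765.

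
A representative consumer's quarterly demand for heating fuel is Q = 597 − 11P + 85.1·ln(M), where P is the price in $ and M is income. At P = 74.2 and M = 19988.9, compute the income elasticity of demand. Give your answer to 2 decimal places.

0.14

At P = 74.2, M = 19988.9: Q = 623.540.
Holding P constant, ∂Q/∂M = 85.1/M = 0.00425736.
η_M = (∂Q/∂M)·(M/Q) = 0.00425736 × (19988.9/623.540) = 0.14.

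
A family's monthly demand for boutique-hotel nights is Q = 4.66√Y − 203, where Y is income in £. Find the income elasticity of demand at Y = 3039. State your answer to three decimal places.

At Y = 3039: Q = 53.892.
dQ/dY = 4.66/(2√Y) = 0.0422659 at this income.
η = (dQ/dY)·(Y/Q) = 0.0422659 × (3039/53.892) = 2.383.

2.383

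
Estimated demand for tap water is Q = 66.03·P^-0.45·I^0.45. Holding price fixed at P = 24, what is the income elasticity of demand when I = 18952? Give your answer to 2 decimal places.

For a multiplicative demand Q = A·P^α·I^β, the income elasticity is β everywhere.
Here β = 0.45, so η = 0.45.

0.45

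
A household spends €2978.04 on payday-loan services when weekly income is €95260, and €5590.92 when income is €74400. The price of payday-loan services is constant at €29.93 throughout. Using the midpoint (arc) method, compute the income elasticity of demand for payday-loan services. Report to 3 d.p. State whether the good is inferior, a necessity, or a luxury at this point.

-2.480 (inferior good)

With a constant price, Q₁ = 2978.04/29.93 = 99.500 and Q₂ = 5590.92/29.93 = 186.800 (equivalently, work directly with expenditure since P cancels).
Midpoint %ΔQ = (5590.92 − 2978.04)/4284.48 = 0.60985; midpoint %ΔI = (74400 − 95260)/84830 = -0.24590.
η = 0.60985 / -0.24590 = -2.480.
η < 0 ⇒ inferior good.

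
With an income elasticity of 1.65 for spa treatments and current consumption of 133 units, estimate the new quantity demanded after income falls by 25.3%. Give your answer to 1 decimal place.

%ΔQ ≈ η × %ΔI = 1.65 × (-25.3%) = -41.745%.
New Q ≈ 133 × (1 − 0.41745) = 77.5.

77.5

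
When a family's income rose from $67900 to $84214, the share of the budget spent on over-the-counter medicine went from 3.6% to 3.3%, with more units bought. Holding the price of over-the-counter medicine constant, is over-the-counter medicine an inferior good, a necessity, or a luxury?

necessity

Quantity rises but the budget share falls as income rises, so 0 < η < 1.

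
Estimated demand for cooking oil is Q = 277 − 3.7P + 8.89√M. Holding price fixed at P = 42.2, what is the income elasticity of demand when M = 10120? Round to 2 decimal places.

At P = 42.2, M = 10120: Q = 1015.178.
Holding P constant, ∂Q/∂M = 8.89/(2√M) = 0.0441857.
η_M = (∂Q/∂M)·(M/Q) = 0.0441857 × (10120/1015.178) = 0.44.

0.44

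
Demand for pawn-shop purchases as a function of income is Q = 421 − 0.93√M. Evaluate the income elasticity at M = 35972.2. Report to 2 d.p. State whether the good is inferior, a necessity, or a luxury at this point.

At M = 35972.2: Q = 244.613.
dQ/dM = -0.93/(2√M) = -0.00245171 at this income.
η = (dQ/dM)·(M/Q) = -0.00245171 × (35972.2/244.613) = -0.36.
Since η < 0, the good is an inferior good.

-0.36 (inferior good)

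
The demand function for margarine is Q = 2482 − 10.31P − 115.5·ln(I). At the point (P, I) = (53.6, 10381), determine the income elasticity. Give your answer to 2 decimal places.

At P = 53.6, I = 10381: Q = 861.271.
Holding P constant, ∂Q/∂I = -115.5/I = -0.0111261.
η_I = (∂Q/∂I)·(I/Q) = -0.0111261 × (10381/861.271) = -0.13.

-0.13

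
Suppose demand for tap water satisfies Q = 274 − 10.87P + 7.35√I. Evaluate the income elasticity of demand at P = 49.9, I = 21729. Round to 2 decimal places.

0.66

At P = 49.9, I = 21729: Q = 815.033.
Holding P constant, ∂Q/∂I = 7.35/(2√I) = 0.0249309.
η_I = (∂Q/∂I)·(I/Q) = 0.0249309 × (21729/815.033) = 0.66.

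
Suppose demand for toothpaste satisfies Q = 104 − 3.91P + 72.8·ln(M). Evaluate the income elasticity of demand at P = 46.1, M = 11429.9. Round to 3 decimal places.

At P = 46.1, M = 11429.9: Q = 603.991.
Holding P constant, ∂Q/∂M = 72.8/M = 0.00636926.
η_M = (∂Q/∂M)·(M/Q) = 0.00636926 × (11429.9/603.991) = 0.121.

0.121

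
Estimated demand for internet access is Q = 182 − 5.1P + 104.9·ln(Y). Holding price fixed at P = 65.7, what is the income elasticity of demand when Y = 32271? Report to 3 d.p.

0.112

At P = 65.7, Y = 32271: Q = 935.994.
Holding P constant, ∂Q/∂Y = 104.9/Y = 0.0032506.
η_Y = (∂Q/∂Y)·(Y/Q) = 0.0032506 × (32271/935.994) = 0.112.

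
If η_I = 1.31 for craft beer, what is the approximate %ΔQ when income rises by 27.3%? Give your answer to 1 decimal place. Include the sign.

35.8%

%ΔQ ≈ η × %ΔI = 1.31 × 27.3% = 35.8%.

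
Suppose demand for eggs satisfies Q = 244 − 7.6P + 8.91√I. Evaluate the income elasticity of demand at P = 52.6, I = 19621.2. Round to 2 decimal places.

At P = 52.6, I = 19621.2: Q = 1092.314.
Holding P constant, ∂Q/∂I = 8.91/(2√I) = 0.0318042.
η_I = (∂Q/∂I)·(I/Q) = 0.0318042 × (19621.2/1092.314) = 0.57.

0.57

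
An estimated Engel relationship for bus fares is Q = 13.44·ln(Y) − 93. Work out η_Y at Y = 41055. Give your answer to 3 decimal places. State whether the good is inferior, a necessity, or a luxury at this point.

0.270 (necessity)

At Y = 41055: Q = 49.769.
dQ/dY = 13.44/Y = 0.000327366 at this income.
η = (dQ/dY)·(Y/Q) = 0.000327366 × (41055/49.769) = 0.270.
Since 0 < η < 1, the good is a necessity.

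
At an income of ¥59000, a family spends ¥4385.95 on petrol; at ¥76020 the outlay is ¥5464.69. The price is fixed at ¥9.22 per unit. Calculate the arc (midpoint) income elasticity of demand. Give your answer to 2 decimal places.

0.87

With a constant price, Q₁ = 4385.95/9.22 = 475.700 and Q₂ = 5464.69/9.22 = 592.700 (equivalently, work directly with expenditure since P cancels).
Midpoint %ΔQ = (5464.69 − 4385.95)/4925.32 = 0.21902; midpoint %ΔI = (76020 − 59000)/67510 = 0.25211.
η = 0.21902 / 0.25211 = 0.87.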